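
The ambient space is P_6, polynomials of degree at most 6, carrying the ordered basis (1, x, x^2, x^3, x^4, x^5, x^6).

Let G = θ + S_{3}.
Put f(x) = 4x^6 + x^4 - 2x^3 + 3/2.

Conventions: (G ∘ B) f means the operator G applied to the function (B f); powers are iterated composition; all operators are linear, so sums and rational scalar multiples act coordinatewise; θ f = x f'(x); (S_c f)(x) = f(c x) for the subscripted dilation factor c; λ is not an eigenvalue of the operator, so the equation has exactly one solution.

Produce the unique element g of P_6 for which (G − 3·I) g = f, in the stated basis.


write g with unknown coordinates in the stated basis and equate coefficients in (G − 3·I) g = f
solving from the highest basis element down gives g = (1/183)x^6 + (1/82)x^4 - (2/27)x^3 - 3/4
check: G g = (245/61)x^6 + (85/82)x^4 - (20/9)x^3 - 3/4
so G g − 3·g = 4x^6 + x^4 - 2x^3 + 3/2 = f ✓

the image equals g(x) = (1/183)x^6 + (1/82)x^4 - (2/27)x^3 - 3/4


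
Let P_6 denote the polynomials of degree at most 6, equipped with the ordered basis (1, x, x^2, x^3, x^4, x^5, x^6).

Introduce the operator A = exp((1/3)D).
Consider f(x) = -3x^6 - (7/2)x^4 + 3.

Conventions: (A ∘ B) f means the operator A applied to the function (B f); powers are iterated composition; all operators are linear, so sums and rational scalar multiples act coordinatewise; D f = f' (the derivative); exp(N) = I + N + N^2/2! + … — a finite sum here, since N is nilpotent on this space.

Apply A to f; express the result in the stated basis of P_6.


g(x) = -3x^6 - 6x^5 - (17/2)x^4 - (62/9)x^3 - (26/9)x^2 - (16/27)x + 1435/486

order-1 term: -6x^5 - (14/3)x^3
order-2 term: -5x^4 - (7/3)x^2
order-3 term: -(20/9)x^3 - (14/27)x
order-4 term: -(5/9)x^2 - 7/162
order-5 term: -(2/27)x
order-6 term: -1/243
the series for exp((1/3)D) f terminates at order 6
exp((1/3)D) f = -3x^6 - 6x^5 - (17/2)x^4 - (62/9)x^3 - (26/9)x^2 - (16/27)x + 1435/486


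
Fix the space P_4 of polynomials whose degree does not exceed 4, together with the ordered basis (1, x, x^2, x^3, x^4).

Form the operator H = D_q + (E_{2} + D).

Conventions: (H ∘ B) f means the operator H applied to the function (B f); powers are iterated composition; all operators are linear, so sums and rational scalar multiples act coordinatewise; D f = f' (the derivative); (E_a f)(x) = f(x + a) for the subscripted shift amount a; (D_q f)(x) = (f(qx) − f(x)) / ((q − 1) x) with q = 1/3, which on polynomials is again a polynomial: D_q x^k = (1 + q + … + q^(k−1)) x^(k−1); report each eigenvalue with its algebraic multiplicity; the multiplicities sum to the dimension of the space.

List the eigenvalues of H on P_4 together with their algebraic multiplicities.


image of 1: 1
image of x: x + 4
image of x^2: x^2 + (22/3)x + 4
image of x^3: x^3 + (94/9)x^2 + 12x + 8
image of x^4: x^4 + (364/27)x^3 + 24x^2 + 32x + 16
the matrix is upper triangular; its diagonal is (1, 1, 1, 1, 1)
for a triangular matrix the eigenvalues are the diagonal entries, with algebraic multiplicity their repetition count

λ = 1 (multiplicity 5)


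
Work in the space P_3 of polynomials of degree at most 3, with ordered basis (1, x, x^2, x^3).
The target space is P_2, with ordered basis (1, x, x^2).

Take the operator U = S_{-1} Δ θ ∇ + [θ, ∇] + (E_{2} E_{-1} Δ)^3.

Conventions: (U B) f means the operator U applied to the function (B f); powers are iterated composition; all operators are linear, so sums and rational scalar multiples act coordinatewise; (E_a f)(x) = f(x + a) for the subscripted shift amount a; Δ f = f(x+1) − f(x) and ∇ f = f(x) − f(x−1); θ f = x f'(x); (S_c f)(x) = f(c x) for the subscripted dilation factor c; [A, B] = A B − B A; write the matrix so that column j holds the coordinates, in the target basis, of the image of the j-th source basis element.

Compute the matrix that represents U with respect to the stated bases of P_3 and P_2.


the matrix is [[0, -1, 4, 6]; [0, 0, -2, -6]; [0, 0, 0, -3]] (rows listed top to bottom)

image of 1: 0
image of x: -1
image of x^2: -2x + 4
image of x^3: -3x^2 - 6x + 6
each image's coordinates form column j of the matrix


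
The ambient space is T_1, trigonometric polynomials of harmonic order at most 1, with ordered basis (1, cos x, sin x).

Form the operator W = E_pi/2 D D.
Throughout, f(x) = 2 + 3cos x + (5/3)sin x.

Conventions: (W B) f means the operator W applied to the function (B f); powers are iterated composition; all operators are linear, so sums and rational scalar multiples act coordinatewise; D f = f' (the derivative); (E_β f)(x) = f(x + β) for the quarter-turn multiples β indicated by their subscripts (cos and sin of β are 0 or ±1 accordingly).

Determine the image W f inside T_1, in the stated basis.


D f = (5/3)cos x - 3sin x
D D f = -3cos x - (5/3)sin x
E_pi/2 D D f = -(5/3)cos x + 3sin x

the result is g(x) = -(5/3)cos x + 3sin x


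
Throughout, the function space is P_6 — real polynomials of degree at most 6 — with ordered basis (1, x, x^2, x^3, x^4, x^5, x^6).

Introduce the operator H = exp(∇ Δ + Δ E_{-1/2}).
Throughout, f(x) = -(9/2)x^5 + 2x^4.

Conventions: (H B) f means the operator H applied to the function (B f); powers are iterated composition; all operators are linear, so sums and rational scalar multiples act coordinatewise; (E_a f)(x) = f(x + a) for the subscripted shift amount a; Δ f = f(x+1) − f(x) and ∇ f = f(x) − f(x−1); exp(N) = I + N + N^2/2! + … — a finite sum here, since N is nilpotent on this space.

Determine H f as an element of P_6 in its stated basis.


g(x) = -(9/2)x^5 - (41/2)x^4 - 127x^3 - (1161/4)x^2 - 572x - 12401/32

order-1 term: -(45/2)x^4 - 82x^3 + (51/4)x^2 - 43x + 119/32
order-2 term: -45x^3 - 258x^2 - (489/2)x - 83/2
order-3 term: -45x^2 - 262x - 1029/4
order-4 term: -(45/2)x - 88
order-5 term: -9/2
the series for exp(∇ Δ + Δ E_{-1/2}) f terminates at order 5
exp(∇ Δ + Δ E_{-1/2}) f = -(9/2)x^5 - (41/2)x^4 - 127x^3 - (1161/4)x^2 - 572x - 12401/32


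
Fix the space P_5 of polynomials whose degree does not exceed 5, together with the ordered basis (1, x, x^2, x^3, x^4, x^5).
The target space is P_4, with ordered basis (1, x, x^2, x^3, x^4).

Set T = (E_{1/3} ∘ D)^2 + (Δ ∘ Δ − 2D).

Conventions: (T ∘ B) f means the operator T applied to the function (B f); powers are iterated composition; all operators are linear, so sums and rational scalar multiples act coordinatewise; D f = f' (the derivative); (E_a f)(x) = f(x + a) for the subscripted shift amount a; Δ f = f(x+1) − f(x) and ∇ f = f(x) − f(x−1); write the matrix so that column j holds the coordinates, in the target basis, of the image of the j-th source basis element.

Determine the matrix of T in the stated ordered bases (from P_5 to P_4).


the matrix is [[0, -2, 4, 10, 58/3, 970/27]; [0, 0, -4, 12, 40, 290/3]; [0, 0, 0, -6, 24, 100]; [0, 0, 0, 0, -8, 40]; [0, 0, 0, 0, 0, -10]] (rows listed top to bottom)

image of 1: 0
image of x: -2
image of x^2: -4x + 4
image of x^3: -6x^2 + 12x + 10
image of x^4: -8x^3 + 24x^2 + 40x + 58/3
image of x^5: -10x^4 + 40x^3 + 100x^2 + (290/3)x + 970/27
each image's coordinates form column j of the matrix


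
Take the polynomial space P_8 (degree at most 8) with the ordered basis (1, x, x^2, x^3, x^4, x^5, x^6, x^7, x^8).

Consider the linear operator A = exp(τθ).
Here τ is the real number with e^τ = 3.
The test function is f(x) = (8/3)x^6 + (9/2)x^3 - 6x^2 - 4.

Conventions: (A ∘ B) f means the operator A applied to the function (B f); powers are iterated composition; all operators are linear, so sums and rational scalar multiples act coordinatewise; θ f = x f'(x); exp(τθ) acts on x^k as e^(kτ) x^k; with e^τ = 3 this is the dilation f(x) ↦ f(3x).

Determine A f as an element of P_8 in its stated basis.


exp(τθ) x^k = e^(kτ) x^k; with e^τ = 3 this sends x^k to 3^k x^k
x^2 ↦ 9 x^2
x^3 ↦ 27 x^3
x^6 ↦ 729 x^6
applying this coordinatewise to f: exp(τθ) f = 1944x^6 + (243/2)x^3 - 54x^2 - 4

the result is g(x) = 1944x^6 + (243/2)x^3 - 54x^2 - 4


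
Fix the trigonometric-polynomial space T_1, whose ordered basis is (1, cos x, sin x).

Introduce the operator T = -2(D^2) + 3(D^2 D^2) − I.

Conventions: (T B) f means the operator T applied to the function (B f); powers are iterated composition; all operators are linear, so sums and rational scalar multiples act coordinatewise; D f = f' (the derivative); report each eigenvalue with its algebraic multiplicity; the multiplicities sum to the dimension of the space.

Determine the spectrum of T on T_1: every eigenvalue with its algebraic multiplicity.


λ = -1 (multiplicity 1), λ = 4 (multiplicity 2)

image of 1: -1
image of cos x: 4cos x
image of sin x: 4sin x
the matrix is diagonal; its diagonal is (-1, 4, 4)
for a triangular matrix the eigenvalues are the diagonal entries, with algebraic multiplicity their repetition count


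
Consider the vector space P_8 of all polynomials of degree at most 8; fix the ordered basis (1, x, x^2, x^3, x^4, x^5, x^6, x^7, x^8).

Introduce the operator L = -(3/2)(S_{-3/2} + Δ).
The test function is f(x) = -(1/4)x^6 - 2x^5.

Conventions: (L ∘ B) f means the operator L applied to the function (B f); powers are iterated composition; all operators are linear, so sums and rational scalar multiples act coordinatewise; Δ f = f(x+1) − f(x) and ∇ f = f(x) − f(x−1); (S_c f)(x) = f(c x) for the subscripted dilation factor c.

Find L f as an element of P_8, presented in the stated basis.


S_{-3/2} f = -(729/256)x^6 + (243/16)x^5
Δ f = -(3/2)x^5 - (55/4)x^4 - 25x^3 - (95/4)x^2 - (23/2)x - 9/4
(S_{-3/2} + Δ) f = -(729/256)x^6 + (219/16)x^5 - (55/4)x^4 - 25x^3 - (95/4)x^2 - (23/2)x - 9/4
(-(3/2)(S_{-3/2} + Δ)) f = (2187/512)x^6 - (657/32)x^5 + (165/8)x^4 + (75/2)x^3 + (285/8)x^2 + (69/4)x + 27/8

the result is g(x) = (2187/512)x^6 - (657/32)x^5 + (165/8)x^4 + (75/2)x^3 + (285/8)x^2 + (69/4)x + 27/8


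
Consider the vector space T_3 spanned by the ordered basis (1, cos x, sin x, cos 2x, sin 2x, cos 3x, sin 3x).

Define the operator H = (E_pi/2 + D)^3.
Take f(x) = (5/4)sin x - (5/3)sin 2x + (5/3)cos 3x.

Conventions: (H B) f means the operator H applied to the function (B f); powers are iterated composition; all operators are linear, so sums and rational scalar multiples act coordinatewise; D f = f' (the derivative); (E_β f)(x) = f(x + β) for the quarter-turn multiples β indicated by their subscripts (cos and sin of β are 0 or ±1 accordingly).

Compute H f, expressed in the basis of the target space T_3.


E_pi/2 f = (5/4)cos x + (5/3)sin 2x + (5/3)sin 3x
D f = (5/4)cos x - (10/3)cos 2x - 5sin 3x
(E_pi/2 + D) f = (5/2)cos x - (10/3)cos 2x + (5/3)sin 2x - (10/3)sin 3x
E_pi/2 (E_pi/2 + D) f = -(5/2)sin x + (10/3)cos 2x - (5/3)sin 2x + (10/3)cos 3x
D (E_pi/2 + D) f = -(5/2)sin x + (10/3)cos 2x + (20/3)sin 2x - 10cos 3x
(E_pi/2 + D) (E_pi/2 + D) f = -5sin x + (20/3)cos 2x + 5sin 2x - (20/3)cos 3x
E_pi/2 (E_pi/2 + D) (E_pi/2 + D) f = -5cos x - (20/3)cos 2x - 5sin 2x - (20/3)sin 3x
D (E_pi/2 + D) (E_pi/2 + D) f = -5cos x + 10cos 2x - (40/3)sin 2x + 20sin 3x
(E_pi/2 + D) (E_pi/2 + D) (E_pi/2 + D) f = -10cos x + (10/3)cos 2x - (55/3)sin 2x + (40/3)sin 3x

the image equals g(x) = -10cos x + (10/3)cos 2x - (55/3)sin 2x + (40/3)sin 3x


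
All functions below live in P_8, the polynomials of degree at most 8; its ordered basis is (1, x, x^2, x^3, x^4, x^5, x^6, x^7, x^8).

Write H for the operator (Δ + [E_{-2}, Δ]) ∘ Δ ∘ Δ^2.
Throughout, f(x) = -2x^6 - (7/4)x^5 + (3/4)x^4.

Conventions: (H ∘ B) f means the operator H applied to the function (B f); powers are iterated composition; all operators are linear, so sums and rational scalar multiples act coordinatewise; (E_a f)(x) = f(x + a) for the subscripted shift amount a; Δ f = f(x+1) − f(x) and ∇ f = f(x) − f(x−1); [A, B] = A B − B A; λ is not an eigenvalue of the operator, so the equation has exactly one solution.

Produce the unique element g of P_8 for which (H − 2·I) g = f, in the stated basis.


the image equals g(x) = x^6 + (7/8)x^5 - (3/8)x^4 + 180x^2 + (1545/2)x + 1761/2

write g with unknown coordinates in the stated basis and equate coefficients in (H − 2·I) g = f
solving from the highest basis element down gives g = x^6 + (7/8)x^5 - (3/8)x^4 + 180x^2 + (1545/2)x + 1761/2
check: H g = 360x^2 + 1545x + 1761
so H g − 2·g = -2x^6 - (7/4)x^5 + (3/4)x^4 = f ✓


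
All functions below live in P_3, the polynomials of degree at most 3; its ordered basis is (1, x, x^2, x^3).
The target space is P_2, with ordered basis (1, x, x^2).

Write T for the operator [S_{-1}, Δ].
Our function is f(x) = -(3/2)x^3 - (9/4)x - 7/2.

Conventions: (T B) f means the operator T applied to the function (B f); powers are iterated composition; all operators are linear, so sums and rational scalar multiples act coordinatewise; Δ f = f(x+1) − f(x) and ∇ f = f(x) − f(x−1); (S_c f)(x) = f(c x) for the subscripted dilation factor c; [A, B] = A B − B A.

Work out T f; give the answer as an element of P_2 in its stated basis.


the result is g(x) = -9x^2 - 15/2

Δ f = -(9/2)x^2 - (9/2)x - 15/4
S_{-1} Δ f = -(9/2)x^2 + (9/2)x - 15/4
S_{-1} f = (3/2)x^3 + (9/4)x - 7/2
Δ S_{-1} f = (9/2)x^2 + (9/2)x + 15/4
[S_{-1}, Δ] f = -9x^2 - 15/2


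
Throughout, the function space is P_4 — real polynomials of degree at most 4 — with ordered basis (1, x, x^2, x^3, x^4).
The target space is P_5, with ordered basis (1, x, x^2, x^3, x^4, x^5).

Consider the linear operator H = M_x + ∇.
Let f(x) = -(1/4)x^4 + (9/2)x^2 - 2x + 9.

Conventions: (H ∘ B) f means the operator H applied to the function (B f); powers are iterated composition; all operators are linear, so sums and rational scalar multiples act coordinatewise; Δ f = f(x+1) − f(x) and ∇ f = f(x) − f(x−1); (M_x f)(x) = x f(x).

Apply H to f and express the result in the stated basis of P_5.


g(x) = -(1/4)x^5 + (7/2)x^3 - (1/2)x^2 + 17x - 25/4

M_x f = -(1/4)x^5 + (9/2)x^3 - 2x^2 + 9x
∇ f = -x^3 + (3/2)x^2 + 8x - 25/4
(M_x + ∇) f = -(1/4)x^5 + (7/2)x^3 - (1/2)x^2 + 17x - 25/4


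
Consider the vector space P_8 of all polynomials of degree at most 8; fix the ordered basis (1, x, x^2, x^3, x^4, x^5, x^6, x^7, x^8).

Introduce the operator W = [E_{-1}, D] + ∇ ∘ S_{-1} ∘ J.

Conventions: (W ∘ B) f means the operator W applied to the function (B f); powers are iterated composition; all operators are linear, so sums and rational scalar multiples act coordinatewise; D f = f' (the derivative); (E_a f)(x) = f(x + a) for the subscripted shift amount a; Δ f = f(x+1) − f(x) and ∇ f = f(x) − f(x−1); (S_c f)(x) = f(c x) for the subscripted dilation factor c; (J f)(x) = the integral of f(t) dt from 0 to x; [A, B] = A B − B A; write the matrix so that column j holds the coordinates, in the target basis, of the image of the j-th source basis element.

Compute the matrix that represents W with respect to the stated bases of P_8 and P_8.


image of 1: -1
image of x: x - 1/2
image of x^2: -x^2 + x - 1/3
image of x^3: x^3 - (3/2)x^2 + x - 1/4
image of x^4: -x^4 + 2x^3 - 2x^2 + x - 1/5
image of x^5: x^5 - (5/2)x^4 + (10/3)x^3 - (5/2)x^2 + x - 1/6
image of x^6: -x^6 + 3x^5 - 5x^4 + 5x^3 - 3x^2 + x - 1/7
image of x^7: x^7 - (7/2)x^6 + 7x^5 - (35/4)x^4 + 7x^3 - (7/2)x^2 + x - 1/8
image of x^8: -x^8 + 4x^7 - (28/3)x^6 + 14x^5 - 14x^4 + (28/3)x^3 - 4x^2 + x - 1/9
each image's coordinates form column j of the matrix

the matrix is [[-1, -1/2, -1/3, -1/4, -1/5, -1/6, -1/7, -1/8, -1/9]; [0, 1, 1, 1, 1, 1, 1, 1, 1]; [0, 0, -1, -3/2, -2, -5/2, -3, -7/2, -4]; [0, 0, 0, 1, 2, 10/3, 5, 7, 28/3]; [0, 0, 0, 0, -1, -5/2, -5, -35/4, -14]; [0, 0, 0, 0, 0, 1, 3, 7, 14]; [0, 0, 0, 0, 0, 0, -1, -7/2, -28/3]; [0, 0, 0, 0, 0, 0, 0, 1, 4]; [0, 0, 0, 0, 0, 0, 0, 0, -1]] (rows listed top to bottom)


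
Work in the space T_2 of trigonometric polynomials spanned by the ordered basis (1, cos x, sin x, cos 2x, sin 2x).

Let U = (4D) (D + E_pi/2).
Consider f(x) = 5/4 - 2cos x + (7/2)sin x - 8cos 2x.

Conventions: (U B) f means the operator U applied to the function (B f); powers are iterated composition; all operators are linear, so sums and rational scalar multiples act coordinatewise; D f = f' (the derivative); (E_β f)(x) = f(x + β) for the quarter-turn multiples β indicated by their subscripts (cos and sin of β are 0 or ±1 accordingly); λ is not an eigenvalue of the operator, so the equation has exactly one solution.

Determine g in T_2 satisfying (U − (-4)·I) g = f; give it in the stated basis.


the result is g(x) = 5/16 + (1/2)cos x - (7/8)sin x + (6/13)cos 2x + (4/13)sin 2x

write g with unknown coordinates in the stated basis and equate coefficients in (U − (-4)·I) g = f
solving from the highest basis element down gives g = 5/16 + (1/2)cos x - (7/8)sin x + (6/13)cos 2x + (4/13)sin 2x
check: U g = -4cos x + 7sin x - (128/13)cos 2x - (16/13)sin 2x
so U g − (-4)·g = 5/4 - 2cos x + (7/2)sin x - 8cos 2x = f ✓


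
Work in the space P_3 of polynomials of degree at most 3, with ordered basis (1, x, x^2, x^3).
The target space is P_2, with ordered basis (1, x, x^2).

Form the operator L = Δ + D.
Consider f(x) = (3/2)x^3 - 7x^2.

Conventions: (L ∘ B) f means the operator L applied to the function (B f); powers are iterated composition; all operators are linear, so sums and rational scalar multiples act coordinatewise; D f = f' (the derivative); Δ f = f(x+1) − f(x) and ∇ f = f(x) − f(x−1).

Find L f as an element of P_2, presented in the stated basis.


Δ f = (9/2)x^2 - (19/2)x - 11/2
D f = (9/2)x^2 - 14x
(Δ + D) f = 9x^2 - (47/2)x - 11/2

the image equals g(x) = 9x^2 - (47/2)x - 11/2


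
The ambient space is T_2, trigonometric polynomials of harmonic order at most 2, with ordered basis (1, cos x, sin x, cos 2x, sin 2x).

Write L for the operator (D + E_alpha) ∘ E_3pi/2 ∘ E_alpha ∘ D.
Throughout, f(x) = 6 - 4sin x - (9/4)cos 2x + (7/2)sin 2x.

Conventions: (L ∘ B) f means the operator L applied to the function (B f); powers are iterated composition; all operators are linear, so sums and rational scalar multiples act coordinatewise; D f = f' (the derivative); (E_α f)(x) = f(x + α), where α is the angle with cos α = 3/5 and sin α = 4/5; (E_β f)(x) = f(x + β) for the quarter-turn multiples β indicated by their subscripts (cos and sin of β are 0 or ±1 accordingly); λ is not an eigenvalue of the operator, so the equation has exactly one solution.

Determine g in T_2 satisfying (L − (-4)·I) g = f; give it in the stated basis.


write g with unknown coordinates in the stated basis and equate coefficients in (L − (-4)·I) g = f
solving from the highest basis element down gives g = 3/2 + (78/137)cos x - (146/137)sin x - (14627/21124)cos 2x - (7647/42248)sin 2x
check: L g = -(312/137)cos x + (36/137)sin x + (10979/21124)cos 2x + (22307/5281)sin 2x
so L g − (-4)·g = 6 - 4sin x - (9/4)cos 2x + (7/2)sin 2x = f ✓

the image equals g(x) = 3/2 + (78/137)cos x - (146/137)sin x - (14627/21124)cos 2x - (7647/42248)sin 2x


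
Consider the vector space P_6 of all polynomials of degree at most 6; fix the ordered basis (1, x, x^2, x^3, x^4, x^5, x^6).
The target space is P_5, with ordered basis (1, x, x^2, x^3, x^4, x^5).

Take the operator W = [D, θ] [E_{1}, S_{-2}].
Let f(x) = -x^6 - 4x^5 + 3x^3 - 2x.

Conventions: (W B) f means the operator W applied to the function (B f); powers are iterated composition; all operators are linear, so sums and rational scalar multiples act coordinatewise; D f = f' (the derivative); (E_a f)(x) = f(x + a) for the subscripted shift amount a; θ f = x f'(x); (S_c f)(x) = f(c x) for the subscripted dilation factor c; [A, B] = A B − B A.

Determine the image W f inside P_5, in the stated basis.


the result is g(x) = -2880x^4 + 960x^3 - 1440x^2 + 864x + 150

S_{-2} f = -64x^6 + 128x^5 - 24x^3 + 4x
E_{1} S_{-2} f = -64x^6 - 256x^5 - 320x^4 - 24x^3 + 248x^2 + 188x + 44
E_{1} f = -x^6 - 10x^5 - 35x^4 - 57x^3 - 46x^2 - 19x - 4
S_{-2} E_{1} f = -64x^6 + 320x^5 - 560x^4 + 456x^3 - 184x^2 + 38x - 4
[E_{1}, S_{-2}] f = -576x^5 + 240x^4 - 480x^3 + 432x^2 + 150x + 48
θ [E_{1}, S_{-2}] f = -2880x^5 + 960x^4 - 1440x^3 + 864x^2 + 150x
D θ [E_{1}, S_{-2}] f = -14400x^4 + 3840x^3 - 4320x^2 + 1728x + 150
D [E_{1}, S_{-2}] f = -2880x^4 + 960x^3 - 1440x^2 + 864x + 150
θ D [E_{1}, S_{-2}] f = -11520x^4 + 2880x^3 - 2880x^2 + 864x
[D, θ] [E_{1}, S_{-2}] f = -2880x^4 + 960x^3 - 1440x^2 + 864x + 150


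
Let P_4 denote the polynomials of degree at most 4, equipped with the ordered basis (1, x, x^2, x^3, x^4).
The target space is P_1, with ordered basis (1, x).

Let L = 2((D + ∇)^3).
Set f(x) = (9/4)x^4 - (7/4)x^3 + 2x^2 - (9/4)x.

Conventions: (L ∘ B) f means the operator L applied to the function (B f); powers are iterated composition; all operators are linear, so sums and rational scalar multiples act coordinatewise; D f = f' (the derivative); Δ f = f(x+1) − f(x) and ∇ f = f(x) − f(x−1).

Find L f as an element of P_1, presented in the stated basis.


g(x) = 864x - 816

D f = 9x^3 - (21/4)x^2 + 4x - 9/4
∇ f = 9x^3 - (75/4)x^2 + (73/4)x - 33/4
(D + ∇) f = 18x^3 - 24x^2 + (89/4)x - 21/2
D (D + ∇) f = 54x^2 - 48x + 89/4
∇ (D + ∇) f = 54x^2 - 102x + 257/4
(D + ∇) (D + ∇) f = 108x^2 - 150x + 173/2
D (D + ∇) (D + ∇) f = 216x - 150
∇ (D + ∇) (D + ∇) f = 216x - 258
(D + ∇) (D + ∇) (D + ∇) f = 432x - 408
(2((D + ∇)^3)) f = 864x - 816


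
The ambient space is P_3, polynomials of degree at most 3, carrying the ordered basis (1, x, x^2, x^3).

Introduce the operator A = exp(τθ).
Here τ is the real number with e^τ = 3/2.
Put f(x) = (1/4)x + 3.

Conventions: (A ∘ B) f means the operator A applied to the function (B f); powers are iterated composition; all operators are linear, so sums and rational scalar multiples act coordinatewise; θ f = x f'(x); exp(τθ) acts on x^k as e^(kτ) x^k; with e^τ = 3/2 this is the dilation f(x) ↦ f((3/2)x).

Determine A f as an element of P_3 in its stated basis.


g(x) = (3/8)x + 3

exp(τθ) x^k = e^(kτ) x^k; with e^τ = 3/2 this sends x^k to (3/2)^k x^k
x ↦ 3/2 x
applying this coordinatewise to f: exp(τθ) f = (3/8)x + 3


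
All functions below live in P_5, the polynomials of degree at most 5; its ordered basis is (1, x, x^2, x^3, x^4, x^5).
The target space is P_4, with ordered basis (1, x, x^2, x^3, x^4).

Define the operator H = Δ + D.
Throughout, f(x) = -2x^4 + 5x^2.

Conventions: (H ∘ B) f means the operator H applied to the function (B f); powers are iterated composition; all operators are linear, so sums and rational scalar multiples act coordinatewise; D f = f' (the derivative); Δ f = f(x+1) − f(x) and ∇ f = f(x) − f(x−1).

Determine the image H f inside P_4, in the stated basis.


the image equals g(x) = -16x^3 - 12x^2 + 12x + 3

Δ f = -8x^3 - 12x^2 + 2x + 3
D f = -8x^3 + 10x
(Δ + D) f = -16x^3 - 12x^2 + 12x + 3


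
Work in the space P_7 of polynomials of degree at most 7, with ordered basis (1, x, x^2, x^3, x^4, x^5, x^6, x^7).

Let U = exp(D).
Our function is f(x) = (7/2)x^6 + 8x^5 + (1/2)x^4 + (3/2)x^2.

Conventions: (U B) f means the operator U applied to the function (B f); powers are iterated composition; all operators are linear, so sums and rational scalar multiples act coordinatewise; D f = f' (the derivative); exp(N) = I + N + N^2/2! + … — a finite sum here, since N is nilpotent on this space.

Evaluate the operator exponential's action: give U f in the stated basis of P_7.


order-1 term: 21x^5 + 40x^4 + 2x^3 + 3x
order-2 term: (105/2)x^4 + 80x^3 + 3x^2 + 3/2
order-3 term: 70x^3 + 80x^2 + 2x
order-4 term: (105/2)x^2 + 40x + 1/2
order-5 term: 21x + 8
order-6 term: 7/2
the series for exp(D) f terminates at order 6
exp(D) f = (7/2)x^6 + 29x^5 + 93x^4 + 152x^3 + 137x^2 + 66x + 27/2

the image equals g(x) = (7/2)x^6 + 29x^5 + 93x^4 + 152x^3 + 137x^2 + 66x + 27/2


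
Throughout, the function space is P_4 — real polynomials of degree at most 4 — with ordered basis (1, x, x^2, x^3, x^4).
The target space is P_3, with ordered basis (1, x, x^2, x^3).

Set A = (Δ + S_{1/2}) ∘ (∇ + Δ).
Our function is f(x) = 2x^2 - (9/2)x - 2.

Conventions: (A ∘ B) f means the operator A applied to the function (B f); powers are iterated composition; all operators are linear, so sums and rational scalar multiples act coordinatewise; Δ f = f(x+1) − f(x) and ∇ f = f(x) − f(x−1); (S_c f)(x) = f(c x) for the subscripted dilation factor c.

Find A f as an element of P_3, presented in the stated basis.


∇ f = 4x - 13/2
Δ f = 4x - 5/2
(∇ + Δ) f = 8x - 9
Δ (∇ + Δ) f = 8
S_{1/2} (∇ + Δ) f = 4x - 9
(Δ + S_{1/2}) (∇ + Δ) f = 4x - 1

the result is g(x) = 4x - 1


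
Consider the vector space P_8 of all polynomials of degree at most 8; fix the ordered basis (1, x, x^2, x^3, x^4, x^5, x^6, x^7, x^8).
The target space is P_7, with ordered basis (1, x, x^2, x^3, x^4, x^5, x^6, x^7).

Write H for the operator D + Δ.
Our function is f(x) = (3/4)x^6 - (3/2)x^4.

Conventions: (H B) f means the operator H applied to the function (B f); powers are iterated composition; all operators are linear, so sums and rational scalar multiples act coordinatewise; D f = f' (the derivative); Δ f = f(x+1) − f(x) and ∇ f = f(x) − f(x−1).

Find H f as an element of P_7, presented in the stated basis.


D f = (9/2)x^5 - 6x^3
Δ f = (9/2)x^5 + (45/4)x^4 + 9x^3 + (9/4)x^2 - (3/2)x - 3/4
(D + Δ) f = 9x^5 + (45/4)x^4 + 3x^3 + (9/4)x^2 - (3/2)x - 3/4

the result is g(x) = 9x^5 + (45/4)x^4 + 3x^3 + (9/4)x^2 - (3/2)x - 3/4


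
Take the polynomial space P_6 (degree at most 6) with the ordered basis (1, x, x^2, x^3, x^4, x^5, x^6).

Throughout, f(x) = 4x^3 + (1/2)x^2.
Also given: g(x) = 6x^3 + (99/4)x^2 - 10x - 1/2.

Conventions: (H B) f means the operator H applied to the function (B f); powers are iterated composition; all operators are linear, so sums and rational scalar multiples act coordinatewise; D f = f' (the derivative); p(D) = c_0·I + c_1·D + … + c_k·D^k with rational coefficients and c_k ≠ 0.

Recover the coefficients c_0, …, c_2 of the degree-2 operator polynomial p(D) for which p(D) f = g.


D^0 f = 4x^3 + (1/2)x^2
D^1 f = 12x^2 + x
D^2 f = 24x + 1
matching coefficients of g against c_0 f + c_1 Df + … from the top degree down determines the c_i
solution: c_0 = 3/2, c_1 = 2, c_2 = -1/2

c_0 = 3/2, c_1 = 2, c_2 = -1/2


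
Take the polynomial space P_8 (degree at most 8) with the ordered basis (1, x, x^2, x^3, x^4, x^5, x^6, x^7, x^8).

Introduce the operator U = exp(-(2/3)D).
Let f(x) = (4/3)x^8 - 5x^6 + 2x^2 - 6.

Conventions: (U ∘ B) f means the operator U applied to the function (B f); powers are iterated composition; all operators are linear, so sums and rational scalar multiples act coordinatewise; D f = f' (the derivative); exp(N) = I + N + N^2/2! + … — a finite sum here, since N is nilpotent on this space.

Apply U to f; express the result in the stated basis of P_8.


order-1 term: -(64/9)x^7 + 20x^5 - (8/3)x
order-2 term: (448/27)x^6 - (100/3)x^4 + 8/9
order-3 term: -(1792/81)x^5 + (800/27)x^3
order-4 term: (4480/243)x^4 - (400/27)x^2
order-5 term: -(7168/729)x^3 + (320/81)x
order-6 term: (7168/2187)x^2 - 320/729
order-7 term: -(4096/6561)x
order-8 term: 1024/19683
the series for exp(-(2/3)D) f terminates at order 8
exp(-(2/3)D) f = (4/3)x^8 - (64/9)x^7 + (313/27)x^6 - (172/81)x^5 - (3620/243)x^4 + (14432/729)x^3 - (20858/2187)x^2 + (4328/6561)x - 108218/19683

the result is g(x) = (4/3)x^8 - (64/9)x^7 + (313/27)x^6 - (172/81)x^5 - (3620/243)x^4 + (14432/729)x^3 - (20858/2187)x^2 + (4328/6561)x - 108218/19683


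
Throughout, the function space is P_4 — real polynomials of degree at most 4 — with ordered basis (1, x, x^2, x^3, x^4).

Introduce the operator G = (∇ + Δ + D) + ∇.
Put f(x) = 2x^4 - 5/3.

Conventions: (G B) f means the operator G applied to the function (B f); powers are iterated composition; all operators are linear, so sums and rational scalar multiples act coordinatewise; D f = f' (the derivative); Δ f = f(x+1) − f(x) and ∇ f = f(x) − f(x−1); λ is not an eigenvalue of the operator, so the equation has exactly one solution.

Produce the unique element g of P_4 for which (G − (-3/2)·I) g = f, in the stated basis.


write g with unknown coordinates in the stated basis and equate coefficients in (G − (-3/2)·I) g = f
solving from the highest basis element down gives g = (4/3)x^4 - (128/9)x^3 + (1072/9)x^2 - (18208/27)x + 154382/81
check: G g = (64/3)x^3 - (536/3)x^2 + (9104/9)x - 77236/27
so G g − (-3/2)·g = 2x^4 - 5/3 = f ✓

g(x) = (4/3)x^4 - (128/9)x^3 + (1072/9)x^2 - (18208/27)x + 154382/81


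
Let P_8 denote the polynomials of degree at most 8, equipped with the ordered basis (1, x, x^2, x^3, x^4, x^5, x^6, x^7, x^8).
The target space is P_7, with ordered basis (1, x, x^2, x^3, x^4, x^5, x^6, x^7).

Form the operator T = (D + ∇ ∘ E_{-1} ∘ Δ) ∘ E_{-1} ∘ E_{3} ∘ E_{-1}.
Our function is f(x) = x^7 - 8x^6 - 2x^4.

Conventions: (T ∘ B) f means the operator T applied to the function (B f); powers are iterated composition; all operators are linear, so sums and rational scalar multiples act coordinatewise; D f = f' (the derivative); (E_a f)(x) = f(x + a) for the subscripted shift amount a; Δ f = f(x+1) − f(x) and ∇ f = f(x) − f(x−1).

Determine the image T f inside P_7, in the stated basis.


the image equals g(x) = 7x^6 + 36x^5 - 375x^4 - 278x^3 - 663x^2 - 208x - 69

E_{-1} f = x^7 - 15x^6 + 69x^5 - 157x^4 + 203x^3 - 153x^2 + 63x - 11
E_{3} E_{-1} f = x^7 + 6x^6 - 12x^5 - 202x^4 - 736x^3 - 1296x^2 - 1152x - 416
E_{-1} (E_{3} ∘ E_{-1}) f = x^7 - x^6 - 27x^5 - 87x^4 - 133x^3 - 111x^2 - 49x - 9
D E_{-1} (E_{3} ∘ E_{-1}) f = 7x^6 - 6x^5 - 135x^4 - 348x^3 - 399x^2 - 222x - 49
Δ E_{-1} (E_{3} ∘ E_{-1}) f = 7x^6 + 15x^5 - 115x^4 - 603x^3 - 1185x^2 - 1103x - 407
E_{-1} Δ E_{-1} (E_{3} ∘ E_{-1}) f = 7x^6 - 27x^5 - 85x^4 - 133x^3 - 111x^2 - 49x - 9
∇ E_{-1} Δ E_{-1} (E_{3} ∘ E_{-1}) f = 42x^5 - 240x^4 + 70x^3 - 264x^2 + 14x - 20
(D + ∇ ∘ E_{-1} ∘ Δ) E_{-1} (E_{3} ∘ E_{-1}) f = 7x^6 + 36x^5 - 375x^4 - 278x^3 - 663x^2 - 208x - 69


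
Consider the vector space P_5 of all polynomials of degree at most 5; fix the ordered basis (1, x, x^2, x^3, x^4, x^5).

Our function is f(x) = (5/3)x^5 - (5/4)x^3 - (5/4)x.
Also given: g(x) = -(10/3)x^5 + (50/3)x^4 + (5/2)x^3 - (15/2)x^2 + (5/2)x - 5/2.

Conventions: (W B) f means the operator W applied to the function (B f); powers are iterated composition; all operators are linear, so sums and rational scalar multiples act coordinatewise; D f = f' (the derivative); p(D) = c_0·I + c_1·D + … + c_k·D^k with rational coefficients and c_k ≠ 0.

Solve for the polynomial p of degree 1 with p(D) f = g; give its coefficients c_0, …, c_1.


p(D) = -2·I + 2·D, i.e. c_0 = -2, c_1 = 2

D^0 f = (5/3)x^5 - (5/4)x^3 - (5/4)x
D^1 f = (25/3)x^4 - (15/4)x^2 - 5/4
matching coefficients of g against c_0 f + c_1 Df + … from the top degree down determines the c_i
solution: c_0 = -2, c_1 = 2


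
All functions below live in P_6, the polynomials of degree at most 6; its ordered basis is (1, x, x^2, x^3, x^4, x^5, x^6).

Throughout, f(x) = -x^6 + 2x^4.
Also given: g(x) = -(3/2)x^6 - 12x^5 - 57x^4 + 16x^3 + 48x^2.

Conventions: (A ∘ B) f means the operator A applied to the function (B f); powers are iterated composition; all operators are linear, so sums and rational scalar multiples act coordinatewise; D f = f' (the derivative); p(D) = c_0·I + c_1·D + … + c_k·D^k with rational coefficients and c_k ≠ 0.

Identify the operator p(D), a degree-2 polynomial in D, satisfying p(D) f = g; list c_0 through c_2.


D^0 f = -x^6 + 2x^4
D^1 f = -6x^5 + 8x^3
D^2 f = -30x^4 + 24x^2
matching coefficients of g against c_0 f + c_1 Df + … from the top degree down determines the c_i
solution: c_0 = 3/2, c_1 = 2, c_2 = 2

c_0 = 3/2, c_1 = 2, c_2 = 2


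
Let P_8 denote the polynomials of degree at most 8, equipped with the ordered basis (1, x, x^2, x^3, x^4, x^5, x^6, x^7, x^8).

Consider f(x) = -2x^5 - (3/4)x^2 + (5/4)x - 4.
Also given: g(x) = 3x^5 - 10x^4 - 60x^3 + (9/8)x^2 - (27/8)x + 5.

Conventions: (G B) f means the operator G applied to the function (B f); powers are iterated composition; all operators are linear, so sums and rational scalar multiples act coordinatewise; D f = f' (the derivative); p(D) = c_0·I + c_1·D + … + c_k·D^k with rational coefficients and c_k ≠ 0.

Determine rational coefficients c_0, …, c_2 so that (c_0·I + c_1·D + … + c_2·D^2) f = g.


c_0 = -3/2, c_1 = 1, c_2 = 3/2

D^0 f = -2x^5 - (3/4)x^2 + (5/4)x - 4
D^1 f = -10x^4 - (3/2)x + 5/4
D^2 f = -40x^3 - 3/2
matching coefficients of g against c_0 f + c_1 Df + … from the top degree down determines the c_i
solution: c_0 = -3/2, c_1 = 1, c_2 = 3/2


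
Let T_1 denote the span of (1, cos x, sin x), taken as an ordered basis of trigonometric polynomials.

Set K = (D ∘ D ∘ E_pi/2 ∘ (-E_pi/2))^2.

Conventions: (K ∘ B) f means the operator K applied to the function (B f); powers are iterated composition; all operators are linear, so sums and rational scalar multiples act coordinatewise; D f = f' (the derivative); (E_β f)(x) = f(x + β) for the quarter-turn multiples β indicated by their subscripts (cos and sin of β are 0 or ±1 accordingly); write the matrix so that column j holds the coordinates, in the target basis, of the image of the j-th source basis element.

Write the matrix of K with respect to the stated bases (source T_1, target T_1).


image of 1: 0
image of cos x: cos x
image of sin x: sin x
each image's coordinates form column j of the matrix

the matrix is [[0, 0, 0]; [0, 1, 0]; [0, 0, 1]] (rows listed top to bottom)


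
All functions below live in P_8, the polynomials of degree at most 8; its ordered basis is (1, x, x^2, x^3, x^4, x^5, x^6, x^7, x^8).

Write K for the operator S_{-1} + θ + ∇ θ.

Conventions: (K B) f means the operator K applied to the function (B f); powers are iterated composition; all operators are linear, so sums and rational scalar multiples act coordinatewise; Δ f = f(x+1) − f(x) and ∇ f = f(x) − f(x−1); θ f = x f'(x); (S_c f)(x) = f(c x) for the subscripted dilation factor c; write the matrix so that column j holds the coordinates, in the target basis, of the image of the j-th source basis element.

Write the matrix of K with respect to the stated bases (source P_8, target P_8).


the matrix is [[1, 1, -2, 3, -4, 5, -6, 7, -8]; [0, 0, 4, -9, 16, -25, 36, -49, 64]; [0, 0, 3, 9, -24, 50, -90, 147, -224]; [0, 0, 0, 2, 16, -50, 120, -245, 448]; [0, 0, 0, 0, 5, 25, -90, 245, -560]; [0, 0, 0, 0, 0, 4, 36, -147, 448]; [0, 0, 0, 0, 0, 0, 7, 49, -224]; [0, 0, 0, 0, 0, 0, 0, 6, 64]; [0, 0, 0, 0, 0, 0, 0, 0, 9]] (rows listed top to bottom)

image of 1: 1
image of x: 1
image of x^2: 3x^2 + 4x - 2
image of x^3: 2x^3 + 9x^2 - 9x + 3
image of x^4: 5x^4 + 16x^3 - 24x^2 + 16x - 4
image of x^5: 4x^5 + 25x^4 - 50x^3 + 50x^2 - 25x + 5
image of x^6: 7x^6 + 36x^5 - 90x^4 + 120x^3 - 90x^2 + 36x - 6
image of x^7: 6x^7 + 49x^6 - 147x^5 + 245x^4 - 245x^3 + 147x^2 - 49x + 7
image of x^8: 9x^8 + 64x^7 - 224x^6 + 448x^5 - 560x^4 + 448x^3 - 224x^2 + 64x - 8
each image's coordinates form column j of the matrix


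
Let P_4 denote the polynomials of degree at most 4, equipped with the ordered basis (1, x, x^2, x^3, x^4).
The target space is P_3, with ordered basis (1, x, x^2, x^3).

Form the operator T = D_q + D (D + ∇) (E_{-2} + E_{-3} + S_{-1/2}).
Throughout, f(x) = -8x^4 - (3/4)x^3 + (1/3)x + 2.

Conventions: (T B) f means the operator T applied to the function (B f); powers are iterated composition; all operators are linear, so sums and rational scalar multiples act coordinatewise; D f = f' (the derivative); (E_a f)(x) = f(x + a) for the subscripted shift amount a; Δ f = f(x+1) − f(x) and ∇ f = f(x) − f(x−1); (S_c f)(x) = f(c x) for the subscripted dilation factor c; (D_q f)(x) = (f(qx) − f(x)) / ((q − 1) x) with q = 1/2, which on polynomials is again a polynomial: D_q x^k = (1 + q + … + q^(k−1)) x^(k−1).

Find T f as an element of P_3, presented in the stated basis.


the result is g(x) = -15x^3 - (6357/16)x^2 + (16809/8)x - 287275/96

D_q f = -15x^3 - (21/16)x^2 + 1/3
E_{-2} f = -8x^4 + (253/4)x^3 - (375/2)x^2 + (742/3)x - 362/3
E_{-3} f = -8x^4 + (381/4)x^3 - (1701/4)x^2 + (10129/12)x - 2507/4
S_{-1/2} f = -(1/2)x^4 + (3/32)x^3 - (1/6)x + 2
(E_{-2} + E_{-3} + S_{-1/2}) f = -(33/2)x^4 + (5075/32)x^3 - (2451/4)x^2 + (4365/4)x - 8945/12
D (E_{-2} + E_{-3} + S_{-1/2}) f = -66x^3 + (15225/32)x^2 - (2451/2)x + 4365/4
∇ (E_{-2} + E_{-3} + S_{-1/2}) f = -66x^3 + (18393/32)x^2 - (56553/32)x + 60131/32
(D + ∇) (E_{-2} + E_{-3} + S_{-1/2}) f = -132x^3 + (16809/16)x^2 - (95769/32)x + 95051/32
D (D + ∇) (E_{-2} + E_{-3} + S_{-1/2}) f = -396x^2 + (16809/8)x - 95769/32
(D_q + D (D + ∇) (E_{-2} + E_{-3} + S_{-1/2})) f = -15x^3 - (6357/16)x^2 + (16809/8)x - 287275/96


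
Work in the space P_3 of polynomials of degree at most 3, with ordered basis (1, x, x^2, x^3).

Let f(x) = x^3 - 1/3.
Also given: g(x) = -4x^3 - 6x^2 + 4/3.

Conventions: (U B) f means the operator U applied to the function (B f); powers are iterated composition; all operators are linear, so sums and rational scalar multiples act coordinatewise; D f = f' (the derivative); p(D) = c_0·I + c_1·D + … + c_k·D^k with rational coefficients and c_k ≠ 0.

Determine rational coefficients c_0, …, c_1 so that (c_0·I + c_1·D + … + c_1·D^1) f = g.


D^0 f = x^3 - 1/3
D^1 f = 3x^2
matching coefficients of g against c_0 f + c_1 Df + … from the top degree down determines the c_i
solution: c_0 = -4, c_1 = -2

c_0 = -4, c_1 = -2


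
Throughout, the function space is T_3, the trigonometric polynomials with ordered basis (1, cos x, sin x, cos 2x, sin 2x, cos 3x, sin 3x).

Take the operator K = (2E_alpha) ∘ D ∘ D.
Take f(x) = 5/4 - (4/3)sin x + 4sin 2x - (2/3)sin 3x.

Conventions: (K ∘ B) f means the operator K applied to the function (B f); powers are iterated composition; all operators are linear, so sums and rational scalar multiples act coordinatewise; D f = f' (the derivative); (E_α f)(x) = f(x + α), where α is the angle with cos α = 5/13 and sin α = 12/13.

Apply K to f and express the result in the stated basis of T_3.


g(x) = (32/13)cos x + (40/39)sin x - (3840/169)cos 2x + (3808/169)sin 2x - (9936/2197)cos 3x - (24420/2197)sin 3x

D f = -(4/3)cos x + 8cos 2x - 2cos 3x
D D f = (4/3)sin x - 16sin 2x + 6sin 3x
E_alpha (D ∘ D) f = (16/13)cos x + (20/39)sin x - (1920/169)cos 2x + (1904/169)sin 2x - (4968/2197)cos 3x - (12210/2197)sin 3x
(2E_alpha) (D ∘ D) f = (32/13)cos x + (40/39)sin x - (3840/169)cos 2x + (3808/169)sin 2x - (9936/2197)cos 3x - (24420/2197)sin 3x


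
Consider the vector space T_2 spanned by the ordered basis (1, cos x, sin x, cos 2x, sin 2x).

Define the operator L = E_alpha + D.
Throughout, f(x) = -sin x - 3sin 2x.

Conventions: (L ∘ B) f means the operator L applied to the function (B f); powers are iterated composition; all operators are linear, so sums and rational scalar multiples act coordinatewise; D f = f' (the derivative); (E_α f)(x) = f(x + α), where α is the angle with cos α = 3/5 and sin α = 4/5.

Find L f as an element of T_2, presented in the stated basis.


g(x) = -(9/5)cos x - (3/5)sin x - (222/25)cos 2x + (21/25)sin 2x

E_alpha f = -(4/5)cos x - (3/5)sin x - (72/25)cos 2x + (21/25)sin 2x
D f = -cos x - 6cos 2x
(E_alpha + D) f = -(9/5)cos x - (3/5)sin x - (222/25)cos 2x + (21/25)sin 2x


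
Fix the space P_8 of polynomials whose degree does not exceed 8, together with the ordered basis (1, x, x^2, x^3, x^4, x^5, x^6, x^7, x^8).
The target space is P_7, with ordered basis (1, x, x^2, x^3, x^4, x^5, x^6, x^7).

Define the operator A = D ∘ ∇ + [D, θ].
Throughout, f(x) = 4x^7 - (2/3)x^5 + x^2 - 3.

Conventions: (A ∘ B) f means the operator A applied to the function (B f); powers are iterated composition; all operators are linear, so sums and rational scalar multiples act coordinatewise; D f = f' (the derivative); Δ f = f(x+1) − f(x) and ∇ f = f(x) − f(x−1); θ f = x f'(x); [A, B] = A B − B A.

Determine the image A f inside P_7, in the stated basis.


∇ f = 28x^6 - 84x^5 + (410/3)x^4 - (400/3)x^3 + (232/3)x^2 - (68/3)x + 7/3
D ∇ f = 168x^5 - 420x^4 + (1640/3)x^3 - 400x^2 + (464/3)x - 68/3
θ f = 28x^7 - (10/3)x^5 + 2x^2
D θ f = 196x^6 - (50/3)x^4 + 4x
D f = 28x^6 - (10/3)x^4 + 2x
θ D f = 168x^6 - (40/3)x^4 + 2x
[D, θ] f = 28x^6 - (10/3)x^4 + 2x
(D ∘ ∇ + [D, θ]) f = 28x^6 + 168x^5 - (1270/3)x^4 + (1640/3)x^3 - 400x^2 + (470/3)x - 68/3

g(x) = 28x^6 + 168x^5 - (1270/3)x^4 + (1640/3)x^3 - 400x^2 + (470/3)x - 68/3
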